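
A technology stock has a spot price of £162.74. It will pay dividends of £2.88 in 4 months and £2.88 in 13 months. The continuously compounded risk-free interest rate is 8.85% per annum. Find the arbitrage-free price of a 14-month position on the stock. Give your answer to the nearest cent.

PV(dividends) I = 2.88·e^(−0.0885·4/12) + 2.88·e^(−0.0885·13/12)
I = 2.7963 + 2.6167 = 5.4130
F = (S − I)·e^(rT) = (162.74 − 5.4130) · e^(0.0885·14/12)
= 157.3270 · e^0.103250 = 157.3270 × 1.108769 = £174.44

£174.44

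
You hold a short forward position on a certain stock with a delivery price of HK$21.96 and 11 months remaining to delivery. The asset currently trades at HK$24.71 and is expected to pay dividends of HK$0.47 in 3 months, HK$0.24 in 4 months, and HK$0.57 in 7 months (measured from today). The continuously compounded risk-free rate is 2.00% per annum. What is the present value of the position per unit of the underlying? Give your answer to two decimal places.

PV(remaining dividends) I = 0.47·e^(−0.0200·3/12) + 0.24·e^(−0.0200·4/12) + 0.57·e^(−0.0200·7/12) = 1.2694
Current forward F = (S − I)·e^(rT) = (24.71 − 1.2694)·e^(0.0200·11/12) = 23.4406 × 1.018502 = 23.8743
Value (long) = (F − K)·e^(−rT) = (23.8743 − 21.96) × 0.981834 = 1.8795
Short position value = −(long value) = -HK$1.88

-HK$1.88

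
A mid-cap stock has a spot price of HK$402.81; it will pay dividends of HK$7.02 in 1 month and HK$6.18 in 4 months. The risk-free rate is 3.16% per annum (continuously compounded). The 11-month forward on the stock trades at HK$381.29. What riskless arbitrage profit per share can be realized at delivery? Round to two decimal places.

HK$19.86 per share

PV(dividends) I = 7.02·e^(−0.0316·1/12) + 6.18·e^(−0.0316·4/12) = 13.1168
Fair forward F* = (S − I)·e^(rT) = (402.81 − 13.1168)·e^0.028967 = 389.6932 × 1.029391 = 401.1467
Market HK$381.29 < fair 401.1467: forward underpriced → reverse cash-and-carry (short the stock, invest proceeds at r, pay the dividends, go long the forward).
Profit at T = |F_mkt − F*| = |381.29 − 401.1467| = HK$19.86 per share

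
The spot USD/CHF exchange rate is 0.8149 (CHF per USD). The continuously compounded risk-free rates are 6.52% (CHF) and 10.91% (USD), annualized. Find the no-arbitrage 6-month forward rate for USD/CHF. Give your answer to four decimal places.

F = S·e^((r_CHF − r_USD)T) = 0.8149 · e^((0.0652 − 0.1091) × 6/12)
= 0.8149 · e^-0.021950 = 0.8149 × 0.978289
F = 0.7972 CHF per USD

0.7972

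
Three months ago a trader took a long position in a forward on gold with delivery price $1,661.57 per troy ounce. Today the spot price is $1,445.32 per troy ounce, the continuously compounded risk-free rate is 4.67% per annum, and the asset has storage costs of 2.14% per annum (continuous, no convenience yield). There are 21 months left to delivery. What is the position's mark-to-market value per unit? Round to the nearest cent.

-$30.71 per troy ounce

Current fair forward for the remaining 21 months: F = S·e^((r + u)·T), (r + u) = 0.0467 + 0.0214 = 0.0681
F = 1445.32 · e^(0.0681 × 21/12) = 1445.32 × 1.12656705 = 1628.2499
Value of long forward = (F − K)·e^(−rT) = (1628.2499 − 1661.57) · e^(−0.0467·21/12)
= -33.3201 × 0.92152534 = -30.71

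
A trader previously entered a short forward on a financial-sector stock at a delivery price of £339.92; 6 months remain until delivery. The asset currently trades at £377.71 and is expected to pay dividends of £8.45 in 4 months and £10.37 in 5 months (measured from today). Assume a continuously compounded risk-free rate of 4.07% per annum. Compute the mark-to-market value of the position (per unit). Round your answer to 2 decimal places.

PV(remaining dividends) I = 8.45·e^(−0.0407·4/12) + 10.37·e^(−0.0407·5/12) = 18.5318
Current forward F = (S − I)·e^(rT) = (377.71 − 18.5318)·e^(0.0407·6/12) = 359.1782 × 1.020558 = 366.5622
Value (long) = (F − K)·e^(−rT) = (366.5622 − 339.92) × 0.979856 = 26.1055
Short position value = −(long value) = -£26.11

-£26.11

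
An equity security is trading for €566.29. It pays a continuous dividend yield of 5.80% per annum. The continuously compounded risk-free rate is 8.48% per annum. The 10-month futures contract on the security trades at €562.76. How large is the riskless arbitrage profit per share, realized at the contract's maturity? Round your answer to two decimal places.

€16.32 per share

Fair futures: F* = S·e^(carry·T), with carry = (r − q) = 0.0848 − 0.0580 = 0.0268
F* = 566.29 · e^(0.0268 × 10/12) = 566.29 · e^0.022333 = 566.29 × 1.022584 = €579.0791
Market €562.76 < fair €579.0791: forward underpriced → reverse cash-and-carry (short spot, go long the forward).
At maturity, profit = |F_mkt − F*| = |562.76 − 579.0791| = €16.32 per share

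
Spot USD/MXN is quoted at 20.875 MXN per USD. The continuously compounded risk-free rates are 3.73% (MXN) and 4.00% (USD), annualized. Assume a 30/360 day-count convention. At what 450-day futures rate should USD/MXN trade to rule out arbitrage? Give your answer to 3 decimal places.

F = S·e^((r_MXN − r_USD)T) = 20.875 · e^((0.0373 − 0.0400) × 450/360)
= 20.875 · e^-0.003375 = 20.875 × 0.996631
F = 20.805 MXN per USD

20.805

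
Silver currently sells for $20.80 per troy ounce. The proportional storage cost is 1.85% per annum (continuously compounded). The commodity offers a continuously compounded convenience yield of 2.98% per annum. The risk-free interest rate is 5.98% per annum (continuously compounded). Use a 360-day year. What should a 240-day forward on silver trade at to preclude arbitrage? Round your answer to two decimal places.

Net carry = r + u − y = 0.0598 + 0.0185 − 0.0298 = 0.0485
F = S·e^((r+u−y)T) = 20.80 · e^(0.0485 × 240/360) = 20.80 · e^0.032333
= 20.80 × 1.032861 = $21.48 per troy ounce

$21.48 per troy ounce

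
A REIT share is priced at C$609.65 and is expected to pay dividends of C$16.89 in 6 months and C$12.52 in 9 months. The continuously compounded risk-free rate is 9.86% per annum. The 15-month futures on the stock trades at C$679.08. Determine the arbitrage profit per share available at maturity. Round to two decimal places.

C$20.80 per share

PV(dividends) I = 16.89·e^(−0.0986·6/12) + 12.52·e^(−0.0986·9/12) = 27.7051
Fair futures F* = (S − I)·e^(rT) = (609.65 − 27.7051)·e^0.123250 = 581.9449 × 1.131167 = 658.2769
Market C$679.08 > fair 658.2769: forward overpriced → cash-and-carry (borrow at r, buy the stock and collect the dividends, short the forward).
Profit at T = |F_mkt − F*| = |679.08 − 658.2769| = C$20.80 per share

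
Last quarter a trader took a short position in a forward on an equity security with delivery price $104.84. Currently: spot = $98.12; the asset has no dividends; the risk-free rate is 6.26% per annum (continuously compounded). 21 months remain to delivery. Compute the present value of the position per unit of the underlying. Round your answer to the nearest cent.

-$4.16

Current fair forward for the remaining 21 months: F = S·e^(r·T), r = 0.0626
F = 98.12 · e^(0.0626 × 21/12) = 98.12 × 1.115776 = 109.4799
Value of long forward = (F − K)·e^(−rT) = (109.4799 − 104.84) · e^(−0.0626·21/12)
= 4.6399 × 0.896237 = 4.16
Short position value = −(long value) = -$4.16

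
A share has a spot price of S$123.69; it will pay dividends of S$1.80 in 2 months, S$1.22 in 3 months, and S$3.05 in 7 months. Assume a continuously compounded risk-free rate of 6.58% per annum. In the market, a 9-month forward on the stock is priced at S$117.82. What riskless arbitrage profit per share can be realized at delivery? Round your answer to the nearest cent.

S$5.91 per share

PV(dividends) I = 1.80·e^(−0.0658·2/12) + 1.22·e^(−0.0658·3/12) + 3.05·e^(−0.0658·7/12) = 5.9156
Fair forward F* = (S − I)·e^(rT) = (123.69 − 5.9156)·e^0.049350 = 117.7744 × 1.050588 = 123.7324
Market S$117.82 < fair 123.7324: forward underpriced → reverse cash-and-carry (short the stock, invest proceeds at r, pay the dividends, go long the forward).
Profit at T = |F_mkt − F*| = |117.82 − 123.7324| = S$5.91 per share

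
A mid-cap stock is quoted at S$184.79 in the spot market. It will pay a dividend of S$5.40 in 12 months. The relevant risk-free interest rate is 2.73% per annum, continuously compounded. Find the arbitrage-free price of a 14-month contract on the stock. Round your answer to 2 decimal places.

S$185.35

PV(dividends) I = 5.40·e^(−0.0273·12/12)
I = 5.2546
F = (S − I)·e^(rT) = (184.79 − 5.2546) · e^(0.0273·14/12)
= 179.5354 · e^0.031850 = 179.5354 × 1.032363 = S$185.35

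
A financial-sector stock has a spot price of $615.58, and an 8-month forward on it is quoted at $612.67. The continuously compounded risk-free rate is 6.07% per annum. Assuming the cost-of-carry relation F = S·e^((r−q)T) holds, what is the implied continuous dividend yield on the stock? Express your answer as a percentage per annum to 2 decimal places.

From F = S·e^((r−q)T): (r − q) = ln(F/S)/T
ln(612.67/615.58) = ln(0.995273) = -0.004738
(r − q) = -0.004738 / (8/12) = -0.007107
q = r − ln(F/S)/T = 0.0607 + 0.007107 = 0.067807
q = 6.78%

6.78%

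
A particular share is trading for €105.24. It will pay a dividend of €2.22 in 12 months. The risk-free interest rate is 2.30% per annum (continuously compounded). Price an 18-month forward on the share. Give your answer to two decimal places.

€106.69

PV(dividends) I = 2.22·e^(−0.0230·12/12)
I = 2.1695
F = (S − I)·e^(rT) = (105.24 − 2.1695) · e^(0.0230·18/12)
= 103.0705 · e^0.034500 = 103.0705 × 1.035102 = €106.69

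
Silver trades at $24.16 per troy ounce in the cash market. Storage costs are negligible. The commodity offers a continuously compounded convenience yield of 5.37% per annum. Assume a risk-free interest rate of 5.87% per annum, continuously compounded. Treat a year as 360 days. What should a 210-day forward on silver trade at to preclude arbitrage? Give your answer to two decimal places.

$24.23 per troy ounce

Net carry = r + u − y = 0.0587 + 0.0000 − 0.0537 = 0.0050
F = S·e^((r+u−y)T) = 24.16 · e^(0.0050 × 210/360) = 24.16 · e^0.002917
= 24.16 × 1.002921 = $24.23 per troy ounce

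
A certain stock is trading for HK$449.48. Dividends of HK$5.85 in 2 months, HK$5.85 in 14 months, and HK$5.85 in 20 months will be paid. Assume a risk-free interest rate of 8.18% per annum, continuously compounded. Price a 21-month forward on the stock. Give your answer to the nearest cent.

HK$499.97

PV(dividends) I = 5.85·e^(−0.0818·2/12) + 5.85·e^(−0.0818·14/12) + 5.85·e^(−0.0818·20/12)
I = 5.7708 + 5.3175 + 5.1044 = 16.1927
F = (S − I)·e^(rT) = (449.48 − 16.1927) · e^(0.0818·21/12)
= 433.2873 · e^0.143150 = 433.2873 × 1.153903 = HK$499.97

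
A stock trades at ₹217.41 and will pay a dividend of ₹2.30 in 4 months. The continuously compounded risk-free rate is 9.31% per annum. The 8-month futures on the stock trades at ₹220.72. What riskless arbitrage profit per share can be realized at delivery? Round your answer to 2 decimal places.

₹8.24 per share

PV(dividends) I = 2.30·e^(−0.0931·4/12) = 2.2297
Fair futures F* = (S − I)·e^(rT) = (217.41 − 2.2297)·e^0.062067 = 215.1803 × 1.064034 = 228.9592
Market ₹220.72 < fair 228.9592: forward underpriced → reverse cash-and-carry (short the stock, invest proceeds at r, pay the dividends, go long the forward).
Profit at T = |F_mkt − F*| = |220.72 − 228.9592| = ₹8.24 per share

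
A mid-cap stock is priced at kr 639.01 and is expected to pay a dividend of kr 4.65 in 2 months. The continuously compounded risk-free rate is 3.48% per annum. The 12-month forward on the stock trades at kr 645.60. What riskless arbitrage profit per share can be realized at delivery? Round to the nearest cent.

PV(dividends) I = 4.65·e^(−0.0348·2/12) = 4.6231
Fair forward F* = (S − I)·e^(rT) = (639.01 − 4.6231)·e^0.034800 = 634.3869 × 1.035413 = 656.8524
Market kr 645.60 < fair 656.8524: forward underpriced → reverse cash-and-carry (short the stock, invest proceeds at r, pay the dividends, go long the forward).
Profit at T = |F_mkt − F*| = |645.60 − 656.8524| = kr 11.25 per share

kr 11.25 per share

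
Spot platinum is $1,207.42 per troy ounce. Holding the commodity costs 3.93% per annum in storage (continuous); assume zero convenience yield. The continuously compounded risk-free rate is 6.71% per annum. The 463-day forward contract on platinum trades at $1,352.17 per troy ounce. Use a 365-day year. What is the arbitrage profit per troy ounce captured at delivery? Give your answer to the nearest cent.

$29.72 per troy ounce

Fair forward: F* = S·e^(carry·T), with carry = (r + u) = 0.0671 + 0.0393 = 0.1064
F* = 1207.42 · e^(0.1064 × 463/365) = 1207.42 · e^0.13496767 = 1207.42 × 1.14449978 = $1381.8919
Market $1352.17 < fair $1381.8919: forward underpriced → reverse cash-and-carry (short spot, go long the forward).
At maturity, profit = |F_mkt − F*| = |1352.17 − 1381.8919| = $29.72 per troy ounce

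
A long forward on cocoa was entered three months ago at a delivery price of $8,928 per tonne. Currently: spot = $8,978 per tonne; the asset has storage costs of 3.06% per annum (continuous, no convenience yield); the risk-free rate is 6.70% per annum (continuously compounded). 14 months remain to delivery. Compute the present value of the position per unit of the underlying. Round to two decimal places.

$1047.60 per tonne

Current fair forward for the remaining 14 months: F = S·e^((r + u)·T), (r + u) = 0.0670 + 0.0306 = 0.0976
F = 8978 · e^(0.0976 × 14/12) = 8978 × 1.12060270 = 10060.7710
Value of long forward = (F − K)·e^(−rT) = (10060.7710 − 8928) · e^(−0.0670·14/12)
= 1132.7710 × 0.92481028 = 1047.60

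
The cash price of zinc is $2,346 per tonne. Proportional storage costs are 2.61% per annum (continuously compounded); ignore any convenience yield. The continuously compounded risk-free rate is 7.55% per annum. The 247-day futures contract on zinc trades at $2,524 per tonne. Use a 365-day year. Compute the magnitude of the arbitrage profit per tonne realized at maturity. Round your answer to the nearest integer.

$11 per tonne

Fair futures: F* = S·e^(carry·T), with carry = (r + u) = 0.0755 + 0.0261 = 0.1016
F* = 2346 · e^(0.1016 × 247/365) = 2346 · e^0.068754 = 2346 × 1.071173 = $2512.9719
Market $2524 > fair $2512.9719: forward overpriced → cash-and-carry (buy spot, short the forward).
At maturity, profit = |F_mkt − F*| = |2524 − 2512.9719| = $11 per tonne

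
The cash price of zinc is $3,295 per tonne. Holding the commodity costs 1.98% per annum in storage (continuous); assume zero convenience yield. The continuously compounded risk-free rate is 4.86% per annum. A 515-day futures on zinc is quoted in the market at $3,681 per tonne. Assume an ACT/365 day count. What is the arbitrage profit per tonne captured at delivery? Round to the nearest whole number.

$52 per tonne

Fair futures: F* = S·e^(carry·T), with carry = (r + u) = 0.0486 + 0.0198 = 0.0684
F* = 3295 · e^(0.0684 × 515/365) = 3295 · e^0.096510 = 3295 × 1.101321 = $3628.8527
Market $3681 > fair $3628.8527: forward overpriced → cash-and-carry (buy spot, short the forward).
At maturity, profit = |F_mkt − F*| = |3681 − 3628.8527| = $52 per tonne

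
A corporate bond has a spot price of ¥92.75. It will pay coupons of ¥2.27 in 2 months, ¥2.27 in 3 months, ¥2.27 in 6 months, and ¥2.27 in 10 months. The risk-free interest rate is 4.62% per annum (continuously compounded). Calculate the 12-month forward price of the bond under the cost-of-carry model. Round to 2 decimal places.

PV(coupons) I = 2.27·e^(−0.0462·2/12) + 2.27·e^(−0.0462·3/12) + 2.27·e^(−0.0462·6/12) + 2.27·e^(−0.0462·10/12)
I = 2.2526 + 2.2439 + 2.2182 + 2.1843 = 8.8990
F = (S − I)·e^(rT) = (92.75 − 8.8990) · e^(0.0462·12/12)
= 83.8510 · e^0.046200 = 83.8510 × 1.047284 = ¥87.82

¥87.82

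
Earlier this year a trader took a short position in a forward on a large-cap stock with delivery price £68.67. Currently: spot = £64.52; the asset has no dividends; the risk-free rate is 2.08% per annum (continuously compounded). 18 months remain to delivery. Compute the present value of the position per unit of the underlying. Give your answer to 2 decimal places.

Current fair forward for the remaining 18 months: F = S·e^(r·T), r = 0.0208
F = 64.52 · e^(0.0208 × 18/12) = 64.52 × 1.031692 = 66.5648
Value of long forward = (F − K)·e^(−rT) = (66.5648 − 68.67) · e^(−0.0208·18/12)
= -2.1052 × 0.969282 = -2.04
Short position value = −(long value) = £2.04

£2.04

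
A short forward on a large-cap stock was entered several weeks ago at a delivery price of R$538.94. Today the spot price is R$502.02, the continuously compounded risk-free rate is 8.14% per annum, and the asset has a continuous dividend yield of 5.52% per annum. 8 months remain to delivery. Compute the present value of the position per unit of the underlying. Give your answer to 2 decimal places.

Current fair forward for the remaining 8 months: F = S·e^((r − q)·T), (r − q) = 0.0814 − 0.0552 = 0.0262
F = 502.02 · e^(0.0262 × 8/12) = 502.02 × 1.017620 = 510.8656
Value of long forward = (F − K)·e^(−rT) = (510.8656 − 538.94) · e^(−0.0814·8/12)
= -28.0744 × 0.947179 = -26.59
Short position value = −(long value) = R$26.59

R$26.59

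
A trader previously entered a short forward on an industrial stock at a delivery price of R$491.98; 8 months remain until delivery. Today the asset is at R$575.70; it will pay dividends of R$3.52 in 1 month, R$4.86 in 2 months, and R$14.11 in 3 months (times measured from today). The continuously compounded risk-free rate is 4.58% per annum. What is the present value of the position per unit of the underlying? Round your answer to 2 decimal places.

-R$76.24

PV(remaining dividends) I = 3.52·e^(−0.0458·1/12) + 4.86·e^(−0.0458·2/12) + 14.11·e^(−0.0458·3/12) = 22.2790
Current forward F = (S − I)·e^(rT) = (575.70 − 22.2790)·e^(0.0458·8/12) = 553.4210 × 1.031004 = 570.5793
Value (long) = (F − K)·e^(−rT) = (570.5793 − 491.98) × 0.969928 = 76.2357
Short position value = −(long value) = -R$76.24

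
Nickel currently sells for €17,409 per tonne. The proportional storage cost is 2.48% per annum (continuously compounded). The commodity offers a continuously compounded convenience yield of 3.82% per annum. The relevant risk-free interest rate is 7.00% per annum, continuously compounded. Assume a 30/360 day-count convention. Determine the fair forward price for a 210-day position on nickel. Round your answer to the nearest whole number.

€17,993 per tonne

Net carry = r + u − y = 0.0700 + 0.0248 − 0.0382 = 0.0566
F = S·e^((r+u−y)T) = 17409 · e^(0.0566 × 210/360) = 17409 · e^0.033017
= 17409 × 1.033568 = €17,993 per tonne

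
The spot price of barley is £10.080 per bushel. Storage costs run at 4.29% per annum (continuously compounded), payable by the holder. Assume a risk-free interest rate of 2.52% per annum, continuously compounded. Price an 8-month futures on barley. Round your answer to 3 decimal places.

Net carry = r + u − y = 0.0252 + 0.0429 − 0.0000 = 0.0681
F = S·e^((r+u−y)T) = 10.080 · e^(0.0681 × 8/12) = 10.080 · e^0.045400
= 10.080 × 1.046446 = £10.548 per bushel

£10.548 per bushel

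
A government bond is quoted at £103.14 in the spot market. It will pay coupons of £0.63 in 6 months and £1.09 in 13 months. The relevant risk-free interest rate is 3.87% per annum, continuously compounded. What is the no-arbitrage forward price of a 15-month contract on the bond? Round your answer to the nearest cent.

PV(coupons) I = 0.63·e^(−0.0387·6/12) + 1.09·e^(−0.0387·13/12)
I = 0.6179 + 1.0452 = 1.6631
F = (S − I)·e^(rT) = (103.14 − 1.6631) · e^(0.0387·15/12)
= 101.4769 · e^0.048375 = 101.4769 × 1.049564 = £106.51

£106.51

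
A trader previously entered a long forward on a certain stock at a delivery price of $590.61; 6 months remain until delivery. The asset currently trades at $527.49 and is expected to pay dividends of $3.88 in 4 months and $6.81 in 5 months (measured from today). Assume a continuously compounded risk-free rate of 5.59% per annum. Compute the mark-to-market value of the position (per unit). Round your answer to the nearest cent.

-$57.30

PV(remaining dividends) I = 3.88·e^(−0.0559·4/12) + 6.81·e^(−0.0559·5/12) = 10.4616
Current forward F = (S − I)·e^(rT) = (527.49 − 10.4616)·e^(0.0559·6/12) = 517.0284 × 1.028344 = 531.6831
Value (long) = (F − K)·e^(−rT) = (531.6831 − 590.61) × 0.972437 = -57.3027
Value = -$57.30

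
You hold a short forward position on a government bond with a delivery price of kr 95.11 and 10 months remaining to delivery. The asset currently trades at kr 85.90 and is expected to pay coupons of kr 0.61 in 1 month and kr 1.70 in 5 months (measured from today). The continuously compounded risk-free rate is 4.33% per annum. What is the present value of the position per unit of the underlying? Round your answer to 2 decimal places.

PV(remaining coupons) I = 0.61·e^(−0.0433·1/12) + 1.70·e^(−0.0433·5/12) = 2.2774
Current forward F = (S − I)·e^(rT) = (85.90 − 2.2774)·e^(0.0433·10/12) = 83.6226 × 1.036742 = 86.6951
Value (long) = (F − K)·e^(−rT) = (86.6951 − 95.11) × 0.964560 = -8.1167
Short position value = −(long value) = kr 8.12

kr 8.12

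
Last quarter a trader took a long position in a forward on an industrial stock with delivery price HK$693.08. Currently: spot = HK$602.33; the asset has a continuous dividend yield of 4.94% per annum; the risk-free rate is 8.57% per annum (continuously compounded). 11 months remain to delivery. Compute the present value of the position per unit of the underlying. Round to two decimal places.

Current fair forward for the remaining 11 months: F = S·e^((r − q)·T), (r − q) = 0.0857 − 0.0494 = 0.0363
F = 602.33 · e^(0.0363 × 11/12) = 602.33 × 1.033835 = 622.7098
Value of long forward = (F − K)·e^(−rT) = (622.7098 − 693.08) · e^(−0.0857·11/12)
= -70.3702 × 0.924448 = -65.05

-HK$65.05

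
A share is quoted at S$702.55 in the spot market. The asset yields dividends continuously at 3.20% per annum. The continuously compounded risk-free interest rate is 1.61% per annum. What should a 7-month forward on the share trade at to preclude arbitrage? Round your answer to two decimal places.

F = S·e^((r − q)T) = 702.55 · e^((0.0161 − 0.0320) × 7/12)
= 702.55 · e^-0.009275 = 702.55 × 0.990768
F = S$696.06

S$696.06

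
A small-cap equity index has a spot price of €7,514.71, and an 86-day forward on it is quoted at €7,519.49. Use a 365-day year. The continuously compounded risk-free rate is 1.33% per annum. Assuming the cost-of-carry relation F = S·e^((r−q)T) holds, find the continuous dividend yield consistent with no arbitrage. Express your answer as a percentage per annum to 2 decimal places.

From F = S·e^((r−q)T): (r − q) = ln(F/S)/T
ln(7519.49/7514.71) = ln(1.000636) = 0.000636
(r − q) = 0.000636 / (86/365) = 0.002699
q = r − ln(F/S)/T = 0.0133 − 0.002699 = 0.010601
q = 1.06%

1.06%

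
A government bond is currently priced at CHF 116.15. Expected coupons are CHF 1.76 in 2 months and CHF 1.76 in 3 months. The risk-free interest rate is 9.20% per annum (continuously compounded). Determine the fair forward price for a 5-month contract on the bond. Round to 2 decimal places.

PV(coupons) I = 1.76·e^(−0.0920·2/12) + 1.76·e^(−0.0920·3/12)
I = 1.7332 + 1.7200 = 3.4532
F = (S − I)·e^(rT) = (116.15 − 3.4532) · e^(0.0920·5/12)
= 112.6968 · e^0.038333 = 112.6968 × 1.039077 = CHF 117.10

CHF 117.10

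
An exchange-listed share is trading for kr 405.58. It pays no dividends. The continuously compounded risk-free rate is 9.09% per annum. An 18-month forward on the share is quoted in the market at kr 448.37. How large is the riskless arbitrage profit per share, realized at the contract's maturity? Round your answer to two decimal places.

kr 16.46 per share

Fair forward: F* = S·e^(carry·T), with carry = r = 0.0909
F* = 405.58 · e^(0.0909 × 18/12) = 405.58 · e^0.136350 = 405.58 × 1.146083 = kr 464.8283
Market kr 448.37 < fair kr 464.8283: forward underpriced → reverse cash-and-carry (short spot, go long the forward).
At maturity, profit = |F_mkt − F*| = |448.37 − 464.8283| = kr 16.46 per share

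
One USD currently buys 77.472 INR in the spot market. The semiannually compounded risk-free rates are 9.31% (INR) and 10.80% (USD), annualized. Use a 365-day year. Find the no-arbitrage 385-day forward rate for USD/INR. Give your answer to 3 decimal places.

76.321

By covered interest parity, F = S · (1+r_INR/2)^(2T) / (1+r_USD/2)^(2T)
= 77.472 × 1.100742 / 1.117337 = 77.472 × 0.985148
F = 76.321 INR per USD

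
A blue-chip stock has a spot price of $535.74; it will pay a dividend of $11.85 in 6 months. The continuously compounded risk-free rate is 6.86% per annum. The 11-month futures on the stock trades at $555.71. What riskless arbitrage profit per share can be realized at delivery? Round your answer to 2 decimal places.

PV(dividends) I = 11.85·e^(−0.0686·6/12) = 11.4504
Fair futures F* = (S − I)·e^(rT) = (535.74 − 11.4504)·e^0.062883 = 524.2896 × 1.064902 = 558.3170
Market $555.71 < fair 558.3170: forward underpriced → reverse cash-and-carry (short the stock, invest proceeds at r, pay the dividends, go long the forward).
Profit at T = |F_mkt − F*| = |555.71 − 558.3170| = $2.61 per share

$2.61 per share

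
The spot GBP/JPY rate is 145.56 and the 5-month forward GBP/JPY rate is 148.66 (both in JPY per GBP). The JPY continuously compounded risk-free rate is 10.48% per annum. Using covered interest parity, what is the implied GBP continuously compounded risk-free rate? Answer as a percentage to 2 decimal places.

F = S·e^((r_JPY − r_GBP)T) ⇒ r_GBP = r_JPY − ln(F/S)/T
ln(148.66/145.56) = 0.021073; /(5/12) = 0.050575
r_GBP = 0.1048 − 0.050575 = 0.054225
r_GBP = 5.42%

5.42%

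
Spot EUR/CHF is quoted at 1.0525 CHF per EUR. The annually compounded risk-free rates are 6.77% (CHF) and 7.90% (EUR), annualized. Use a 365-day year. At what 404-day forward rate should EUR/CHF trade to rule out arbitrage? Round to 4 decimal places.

1.0403

By covered interest parity, F = S · (1+r_CHF)^T / (1+r_EUR)^T
= 1.0525 × 1.075199 / 1.087802 = 1.0525 × 0.988414
F = 1.0403 CHF per EUR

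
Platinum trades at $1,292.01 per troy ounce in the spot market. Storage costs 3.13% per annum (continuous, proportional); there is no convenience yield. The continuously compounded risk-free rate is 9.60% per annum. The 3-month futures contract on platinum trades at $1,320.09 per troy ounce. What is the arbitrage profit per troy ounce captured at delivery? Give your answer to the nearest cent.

Fair futures: F* = S·e^(carry·T), with carry = (r + u) = 0.0960 + 0.0313 = 0.1273
F* = 1292.01 · e^(0.1273 × 3/12) = 1292.01 · e^0.03182500 = 1292.01 × 1.03233683 = $1333.7895
Market $1320.09 < fair $1333.7895: forward underpriced → reverse cash-and-carry (short spot, go long the forward).
At maturity, profit = |F_mkt − F*| = |1320.09 − 1333.7895| = $13.70 per troy ounce

$13.70 per troy ounce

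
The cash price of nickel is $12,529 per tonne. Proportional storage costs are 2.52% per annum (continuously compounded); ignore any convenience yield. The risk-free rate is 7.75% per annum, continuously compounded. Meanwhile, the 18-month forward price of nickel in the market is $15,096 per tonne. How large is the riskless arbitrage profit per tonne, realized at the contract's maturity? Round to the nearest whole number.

$480 per tonne

Fair forward: F* = S·e^(carry·T), with carry = (r + u) = 0.0775 + 0.0252 = 0.1027
F* = 12529 · e^(0.1027 × 18/12) = 12529 · e^0.154050 = 12529 × 1.166549 = $14615.6924
Market $15096 > fair $14615.6924: forward overpriced → cash-and-carry (buy spot, short the forward).
At maturity, profit = |F_mkt − F*| = |15096 − 14615.6924| = $480 per tonne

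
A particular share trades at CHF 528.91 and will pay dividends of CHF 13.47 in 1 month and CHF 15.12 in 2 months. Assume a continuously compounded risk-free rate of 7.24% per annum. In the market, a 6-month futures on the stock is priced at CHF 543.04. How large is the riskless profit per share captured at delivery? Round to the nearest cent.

CHF 24.00 per share

PV(dividends) I = 13.47·e^(−0.0724·1/12) + 15.12·e^(−0.0724·2/12) = 28.3276
Fair futures F* = (S − I)·e^(rT) = (528.91 − 28.3276)·e^0.036200 = 500.5824 × 1.036863 = 519.0354
Market CHF 543.04 > fair 519.0354: forward overpriced → cash-and-carry (borrow at r, buy the stock and collect the dividends, short the forward).
Profit at T = |F_mkt − F*| = |543.04 − 519.0354| = CHF 24.00 per share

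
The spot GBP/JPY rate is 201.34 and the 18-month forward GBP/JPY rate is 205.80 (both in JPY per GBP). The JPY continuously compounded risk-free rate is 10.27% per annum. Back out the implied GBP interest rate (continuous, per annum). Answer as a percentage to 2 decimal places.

F = S·e^((r_JPY − r_GBP)T) ⇒ r_GBP = r_JPY − ln(F/S)/T
ln(205.80/201.34) = 0.021910; /(18/12) = 0.014607
r_GBP = 0.1027 − 0.014607 = 0.088093
r_GBP = 8.81%

8.81%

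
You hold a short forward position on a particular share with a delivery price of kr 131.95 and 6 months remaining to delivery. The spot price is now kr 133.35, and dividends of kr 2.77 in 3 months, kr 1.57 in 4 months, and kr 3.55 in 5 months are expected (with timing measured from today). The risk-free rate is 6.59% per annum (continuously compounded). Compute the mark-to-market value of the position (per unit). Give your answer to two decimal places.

kr 2.04

PV(remaining dividends) I = 2.77·e^(−0.0659·3/12) + 1.57·e^(−0.0659·4/12) + 3.55·e^(−0.0659·5/12) = 7.7145
Current forward F = (S − I)·e^(rT) = (133.35 − 7.7145)·e^(0.0659·6/12) = 125.6355 × 1.033499 = 129.8442
Value (long) = (F − K)·e^(−rT) = (129.8442 − 131.95) × 0.967587 = -2.0375
Short position value = −(long value) = kr 2.04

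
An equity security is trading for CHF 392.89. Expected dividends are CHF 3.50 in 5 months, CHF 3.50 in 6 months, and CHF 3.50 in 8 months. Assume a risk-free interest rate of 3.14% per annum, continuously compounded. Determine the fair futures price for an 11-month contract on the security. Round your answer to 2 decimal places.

CHF 393.73

PV(dividends) I = 3.50·e^(−0.0314·5/12) + 3.50·e^(−0.0314·6/12) + 3.50·e^(−0.0314·8/12)
I = 3.4545 + 3.4455 + 3.4275 = 10.3275
F = (S − I)·e^(rT) = (392.89 − 10.3275) · e^(0.0314·11/12)
= 382.5625 · e^0.028783 = 382.5625 × 1.029201 = CHF 393.73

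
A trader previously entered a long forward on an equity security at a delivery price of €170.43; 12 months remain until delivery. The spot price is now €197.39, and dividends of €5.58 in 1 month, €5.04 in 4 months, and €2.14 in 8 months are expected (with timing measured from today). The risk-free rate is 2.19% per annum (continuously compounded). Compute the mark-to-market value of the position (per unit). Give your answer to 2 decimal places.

€17.97

PV(remaining dividends) I = 5.58·e^(−0.0219·1/12) + 5.04·e^(−0.0219·4/12) + 2.14·e^(−0.0219·8/12) = 12.6822
Current forward F = (S − I)·e^(rT) = (197.39 − 12.6822)·e^(0.0219·12/12) = 184.7078 × 1.022142 = 188.7976
Value (long) = (F − K)·e^(−rT) = (188.7976 − 170.43) × 0.978338 = 17.9697
Value = €17.97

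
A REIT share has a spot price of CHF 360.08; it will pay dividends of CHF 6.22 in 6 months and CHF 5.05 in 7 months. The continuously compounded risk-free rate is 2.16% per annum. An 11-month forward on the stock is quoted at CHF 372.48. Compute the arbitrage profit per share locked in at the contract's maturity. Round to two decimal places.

CHF 16.56 per share

PV(dividends) I = 6.22·e^(−0.0216·6/12) + 5.05·e^(−0.0216·7/12) = 11.1400
Fair forward F* = (S − I)·e^(rT) = (360.08 − 11.1400)·e^0.019800 = 348.9400 × 1.019997 = 355.9178
Market CHF 372.48 > fair 355.9178: forward overpriced → cash-and-carry (borrow at r, buy the stock and collect the dividends, short the forward).
Profit at T = |F_mkt − F*| = |372.48 − 355.9178| = CHF 16.56 per share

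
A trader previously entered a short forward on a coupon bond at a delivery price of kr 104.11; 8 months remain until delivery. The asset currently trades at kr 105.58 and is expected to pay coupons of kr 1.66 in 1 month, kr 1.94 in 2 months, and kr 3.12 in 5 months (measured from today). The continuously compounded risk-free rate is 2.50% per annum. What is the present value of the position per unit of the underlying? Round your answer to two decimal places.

kr 3.49

PV(remaining coupons) I = 1.66·e^(−0.0250·1/12) + 1.94·e^(−0.0250·2/12) + 3.12·e^(−0.0250·5/12) = 6.6761
Current forward F = (S − I)·e^(rT) = (105.58 − 6.6761)·e^(0.0250·8/12) = 98.9039 × 1.016806 = 100.5661
Value (long) = (F − K)·e^(−rT) = (100.5661 − 104.11) × 0.983471 = -3.4853
Short position value = −(long value) = kr 3.49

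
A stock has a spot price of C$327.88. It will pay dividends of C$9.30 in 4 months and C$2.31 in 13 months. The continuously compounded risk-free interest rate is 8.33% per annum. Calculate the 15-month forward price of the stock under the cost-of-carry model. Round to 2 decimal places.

C$351.48

PV(dividends) I = 9.30·e^(−0.0833·4/12) + 2.31·e^(−0.0833·13/12)
I = 9.0453 + 2.1107 = 11.1560
F = (S − I)·e^(rT) = (327.88 − 11.1560) · e^(0.0833·15/12)
= 316.7240 · e^0.104125 = 316.7240 × 1.109739 = C$351.48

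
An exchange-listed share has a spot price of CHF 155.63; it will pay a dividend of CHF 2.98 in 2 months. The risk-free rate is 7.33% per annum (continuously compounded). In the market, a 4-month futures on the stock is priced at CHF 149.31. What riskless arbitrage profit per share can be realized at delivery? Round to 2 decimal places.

PV(dividends) I = 2.98·e^(−0.0733·2/12) = 2.9438
Fair futures F* = (S − I)·e^(rT) = (155.63 − 2.9438)·e^0.024433 = 152.6862 × 1.024734 = 156.4627
Market CHF 149.31 < fair 156.4627: forward underpriced → reverse cash-and-carry (short the stock, invest proceeds at r, pay the dividends, go long the forward).
Profit at T = |F_mkt − F*| = |149.31 − 156.4627| = CHF 7.15 per share

CHF 7.15 per share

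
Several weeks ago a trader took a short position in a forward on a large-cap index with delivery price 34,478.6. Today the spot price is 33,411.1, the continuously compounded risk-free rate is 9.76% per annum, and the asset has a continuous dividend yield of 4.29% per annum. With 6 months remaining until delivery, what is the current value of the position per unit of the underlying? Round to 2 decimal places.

134.38

Current fair forward for the remaining 6 months: F = S·e^((r − q)·T), (r − q) = 0.0976 − 0.0429 = 0.0547
F = 33411.1 · e^(0.0547 × 6/12) = 33411.1 × 1.02772744 = 34337.5043
Value of long forward = (F − K)·e^(−rT) = (34337.5043 − 34478.6) · e^(−0.0976·6/12)
= -141.0957 × 0.95237158 = -134.38
Short position value = −(long value) = 134.38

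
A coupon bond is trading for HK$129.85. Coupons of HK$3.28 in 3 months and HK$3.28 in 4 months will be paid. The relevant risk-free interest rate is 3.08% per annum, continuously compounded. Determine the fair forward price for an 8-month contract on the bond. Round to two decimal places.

HK$125.91

PV(coupons) I = 3.28·e^(−0.0308·3/12) + 3.28·e^(−0.0308·4/12)
I = 3.2548 + 3.2465 = 6.5013
F = (S − I)·e^(rT) = (129.85 − 6.5013) · e^(0.0308·8/12)
= 123.3487 · e^0.020533 = 123.3487 × 1.020745 = HK$125.91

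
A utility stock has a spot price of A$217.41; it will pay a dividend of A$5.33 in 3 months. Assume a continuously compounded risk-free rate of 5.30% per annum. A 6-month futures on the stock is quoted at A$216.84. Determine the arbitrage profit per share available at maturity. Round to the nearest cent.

A$1.01 per share

PV(dividends) I = 5.33·e^(−0.0530·3/12) = 5.2598
Fair futures F* = (S − I)·e^(rT) = (217.41 − 5.2598)·e^0.026500 = 212.1502 × 1.026854 = 217.8473
Market A$216.84 < fair 217.8473: forward underpriced → reverse cash-and-carry (short the stock, invest proceeds at r, pay the dividends, go long the forward).
Profit at T = |F_mkt − F*| = |216.84 − 217.8473| = A$1.01 per share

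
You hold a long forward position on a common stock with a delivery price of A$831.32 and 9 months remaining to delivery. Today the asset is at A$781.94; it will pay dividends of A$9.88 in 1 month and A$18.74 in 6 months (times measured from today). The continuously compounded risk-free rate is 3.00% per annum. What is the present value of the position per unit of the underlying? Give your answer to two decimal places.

-A$59.20

PV(remaining dividends) I = 9.88·e^(−0.0300·1/12) + 18.74·e^(−0.0300·6/12) = 28.3163
Current forward F = (S − I)·e^(rT) = (781.94 − 28.3163)·e^(0.0300·9/12) = 753.6237 × 1.022755 = 770.7724
Value (long) = (F − K)·e^(−rT) = (770.7724 − 831.32) × 0.977751 = -59.2005
Value = -A$59.20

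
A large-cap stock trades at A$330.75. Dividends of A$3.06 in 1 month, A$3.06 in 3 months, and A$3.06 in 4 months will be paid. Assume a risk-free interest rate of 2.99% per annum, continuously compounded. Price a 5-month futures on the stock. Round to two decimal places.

A$325.66

PV(dividends) I = 3.06·e^(−0.0299·1/12) + 3.06·e^(−0.0299·3/12) + 3.06·e^(−0.0299·4/12)
I = 3.0524 + 3.0372 + 3.0297 = 9.1193
F = (S − I)·e^(rT) = (330.75 − 9.1193) · e^(0.0299·5/12)
= 321.6307 · e^0.012458 = 321.6307 × 1.012536 = A$325.66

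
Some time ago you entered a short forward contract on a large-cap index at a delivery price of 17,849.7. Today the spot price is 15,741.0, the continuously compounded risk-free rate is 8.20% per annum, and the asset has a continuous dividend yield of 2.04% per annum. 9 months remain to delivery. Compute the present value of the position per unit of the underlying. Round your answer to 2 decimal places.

1283.02

Current fair forward for the remaining 9 months: F = S·e^((r − q)·T), (r − q) = 0.0820 − 0.0204 = 0.0616
F = 15741.0 · e^(0.0616 × 9/12) = 15741.0 × 1.04728385 = 16485.2951
Value of long forward = (F − K)·e^(−rT) = (16485.2951 − 17849.7) · e^(−0.0820·9/12)
= -1364.4049 × 0.94035295 = -1283.02
Short position value = −(long value) = 1283.02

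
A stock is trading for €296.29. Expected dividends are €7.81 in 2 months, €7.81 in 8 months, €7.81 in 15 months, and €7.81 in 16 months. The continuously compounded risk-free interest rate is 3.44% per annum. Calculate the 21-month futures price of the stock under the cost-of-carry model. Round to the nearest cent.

€282.45

PV(dividends) I = 7.81·e^(−0.0344·2/12) + 7.81·e^(−0.0344·8/12) + 7.81·e^(−0.0344·15/12) + 7.81·e^(−0.0344·16/12)
I = 7.7654 + 7.6329 + 7.4813 + 7.4599 = 30.3395
F = (S − I)·e^(rT) = (296.29 − 30.3395) · e^(0.0344·21/12)
= 265.9505 · e^0.060200 = 265.9505 × 1.062049 = €282.45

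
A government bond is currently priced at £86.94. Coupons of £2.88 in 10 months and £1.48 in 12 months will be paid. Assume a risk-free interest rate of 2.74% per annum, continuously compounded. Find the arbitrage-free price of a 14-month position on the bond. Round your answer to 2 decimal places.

£85.37

PV(coupons) I = 2.88·e^(−0.0274·10/12) + 1.48·e^(−0.0274·12/12)
I = 2.8150 + 1.4400 = 4.2550
F = (S − I)·e^(rT) = (86.94 − 4.2550) · e^(0.0274·14/12)
= 82.6850 · e^0.031967 = 82.6850 × 1.032483 = £85.37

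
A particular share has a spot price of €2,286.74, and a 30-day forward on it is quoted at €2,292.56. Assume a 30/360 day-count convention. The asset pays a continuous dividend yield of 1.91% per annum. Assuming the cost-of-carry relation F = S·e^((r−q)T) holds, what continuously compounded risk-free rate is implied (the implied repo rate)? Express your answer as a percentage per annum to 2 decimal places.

From F = S·e^((r−q)T): (r − q) = ln(F/S)/T
ln(2292.56/2286.74) = ln(1.002545) = 0.002542
(r − q) = 0.002542 / (30/360) = 0.030504
r = ln(F/S)/T + q = 0.030504 + 0.0191 = 0.049604
r = 4.96%

4.96%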